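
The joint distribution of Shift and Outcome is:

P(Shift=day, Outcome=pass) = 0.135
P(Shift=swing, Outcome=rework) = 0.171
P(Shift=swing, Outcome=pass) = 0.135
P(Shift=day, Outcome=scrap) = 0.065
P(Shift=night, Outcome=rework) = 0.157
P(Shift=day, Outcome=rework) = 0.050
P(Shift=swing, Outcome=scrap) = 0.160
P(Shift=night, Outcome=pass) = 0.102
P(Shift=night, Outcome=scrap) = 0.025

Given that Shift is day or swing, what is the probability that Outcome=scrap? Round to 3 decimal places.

0.314

P(Shift=day) = 0.135 + 0.050 + 0.065 = 0.250.
P(Shift=swing) = 0.135 + 0.171 + 0.160 = 0.466.
P(Shift ∈ {day, swing}) = 0.250 + 0.466 = 0.716; P(Outcome=scrap, Shift ∈ {day, swing}) = 0.065 + 0.160 = 0.225.
P(Outcome=scrap | Shift ∈ {day, swing}) = 0.225/0.716 = 0.314.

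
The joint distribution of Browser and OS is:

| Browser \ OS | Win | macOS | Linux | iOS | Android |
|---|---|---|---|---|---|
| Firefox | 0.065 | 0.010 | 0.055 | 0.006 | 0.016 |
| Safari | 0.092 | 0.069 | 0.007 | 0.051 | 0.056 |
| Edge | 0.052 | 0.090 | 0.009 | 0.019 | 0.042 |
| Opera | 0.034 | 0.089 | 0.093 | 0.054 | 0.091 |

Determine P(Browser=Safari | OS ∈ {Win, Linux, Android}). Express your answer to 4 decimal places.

P(OS=Win) = 0.065 + 0.092 + 0.052 + 0.034 = 0.243.
P(OS=Linux) = 0.055 + 0.007 + 0.009 + 0.093 = 0.164.
P(OS=Android) = 0.016 + 0.056 + 0.042 + 0.091 = 0.205.
P(OS ∈ {Win, Linux, Android}) = 0.243 + 0.164 + 0.205 = 0.612; P(Browser=Safari, OS ∈ {Win, Linux, Android}) = 0.092 + 0.007 + 0.056 = 0.155.
P(Browser=Safari | OS ∈ {Win, Linux, Android}) = 0.155/0.612 = 0.2533.

0.2533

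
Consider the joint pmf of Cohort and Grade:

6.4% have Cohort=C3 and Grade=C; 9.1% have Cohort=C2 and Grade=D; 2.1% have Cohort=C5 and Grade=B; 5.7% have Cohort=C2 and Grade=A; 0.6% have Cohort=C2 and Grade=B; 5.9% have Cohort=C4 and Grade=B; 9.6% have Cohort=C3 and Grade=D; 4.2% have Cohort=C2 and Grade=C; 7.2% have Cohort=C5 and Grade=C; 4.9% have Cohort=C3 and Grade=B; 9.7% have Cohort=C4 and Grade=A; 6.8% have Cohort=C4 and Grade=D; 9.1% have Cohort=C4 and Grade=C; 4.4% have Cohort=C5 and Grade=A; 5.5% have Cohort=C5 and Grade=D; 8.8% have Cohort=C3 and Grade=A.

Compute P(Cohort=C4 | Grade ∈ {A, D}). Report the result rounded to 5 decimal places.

0.27685

P(Grade=A) = 0.057 + 0.088 + 0.097 + 0.044 = 0.286.
P(Grade=D) = 0.091 + 0.096 + 0.068 + 0.055 = 0.310.
P(Grade ∈ {A, D}) = 0.286 + 0.310 = 0.596; P(Cohort=C4, Grade ∈ {A, D}) = 0.097 + 0.068 = 0.165.
P(Cohort=C4 | Grade ∈ {A, D}) = 0.165/0.596 = 0.27685.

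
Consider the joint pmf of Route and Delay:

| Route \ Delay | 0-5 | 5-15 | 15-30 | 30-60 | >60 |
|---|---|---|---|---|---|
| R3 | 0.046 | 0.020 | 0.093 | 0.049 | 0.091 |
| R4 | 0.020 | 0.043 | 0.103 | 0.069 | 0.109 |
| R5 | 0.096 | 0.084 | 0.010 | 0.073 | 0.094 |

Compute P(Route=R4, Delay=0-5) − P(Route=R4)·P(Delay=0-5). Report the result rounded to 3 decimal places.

P(Route=R4) = 0.020 + 0.043 + 0.103 + 0.069 + 0.109 = 0.344.
P(Delay=0-5) = 0.046 + 0.020 + 0.096 = 0.162.
P(Route=R4, Delay=0-5) − P(Route=R4)P(Delay=0-5) = 0.020 − 0.344×0.162 = -0.036.

-0.036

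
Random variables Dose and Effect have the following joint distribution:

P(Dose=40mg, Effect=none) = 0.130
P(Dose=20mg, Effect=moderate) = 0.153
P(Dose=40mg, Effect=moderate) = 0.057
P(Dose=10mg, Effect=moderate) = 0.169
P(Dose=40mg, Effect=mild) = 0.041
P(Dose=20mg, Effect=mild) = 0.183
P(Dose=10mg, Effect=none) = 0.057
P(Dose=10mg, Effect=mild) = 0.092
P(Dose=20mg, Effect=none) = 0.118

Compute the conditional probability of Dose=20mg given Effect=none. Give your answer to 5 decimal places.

P(Effect=none) = 0.057 + 0.118 + 0.130 = 0.305.
P(Dose=20mg | Effect=none) = 0.118/0.305 = 0.38689.

0.38689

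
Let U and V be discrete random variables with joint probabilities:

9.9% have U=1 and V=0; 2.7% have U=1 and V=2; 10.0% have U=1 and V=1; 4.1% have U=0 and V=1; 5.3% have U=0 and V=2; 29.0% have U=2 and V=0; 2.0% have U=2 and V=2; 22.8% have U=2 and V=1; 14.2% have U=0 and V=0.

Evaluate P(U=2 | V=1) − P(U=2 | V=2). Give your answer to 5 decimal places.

0.41789

P(V=1) = 0.041 + 0.100 + 0.228 = 0.369; P(U=2 | V=1) = 0.228/0.369 = 0.617886.
P(V=2) = 0.053 + 0.027 + 0.020 = 0.100; P(U=2 | V=2) = 0.020/0.100 = 0.200000.
Difference = 0.41789.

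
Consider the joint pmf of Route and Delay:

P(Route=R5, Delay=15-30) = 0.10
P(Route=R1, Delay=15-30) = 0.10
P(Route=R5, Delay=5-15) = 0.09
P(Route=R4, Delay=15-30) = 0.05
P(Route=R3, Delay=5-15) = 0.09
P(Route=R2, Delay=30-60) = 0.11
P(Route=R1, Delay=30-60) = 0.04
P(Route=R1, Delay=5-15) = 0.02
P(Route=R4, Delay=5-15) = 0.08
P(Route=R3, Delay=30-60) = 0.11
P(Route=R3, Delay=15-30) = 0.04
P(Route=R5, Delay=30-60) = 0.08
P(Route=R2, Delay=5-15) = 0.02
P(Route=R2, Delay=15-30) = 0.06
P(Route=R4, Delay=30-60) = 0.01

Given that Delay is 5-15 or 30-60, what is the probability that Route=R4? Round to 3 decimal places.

0.138

P(Delay=5-15) = 0.02 + 0.02 + 0.09 + 0.08 + 0.09 = 0.30.
P(Delay=30-60) = 0.04 + 0.11 + 0.11 + 0.01 + 0.08 = 0.35.
P(Delay ∈ {5-15, 30-60}) = 0.30 + 0.35 = 0.65; P(Route=R4, Delay ∈ {5-15, 30-60}) = 0.08 + 0.01 = 0.09.
P(Route=R4 | Delay ∈ {5-15, 30-60}) = 0.09/0.65 = 0.138.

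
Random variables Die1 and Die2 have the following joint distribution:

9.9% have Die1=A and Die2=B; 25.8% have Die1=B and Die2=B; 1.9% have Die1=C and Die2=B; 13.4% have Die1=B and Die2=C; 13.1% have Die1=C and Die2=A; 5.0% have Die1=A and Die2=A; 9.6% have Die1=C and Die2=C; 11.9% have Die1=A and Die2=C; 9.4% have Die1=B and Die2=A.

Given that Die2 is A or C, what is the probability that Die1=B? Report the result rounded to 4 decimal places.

0.3654

P(Die2=A) = 0.050 + 0.094 + 0.131 = 0.275.
P(Die2=C) = 0.119 + 0.134 + 0.096 = 0.349.
P(Die2 ∈ {A, C}) = 0.275 + 0.349 = 0.624; P(Die1=B, Die2 ∈ {A, C}) = 0.094 + 0.134 = 0.228.
P(Die1=B | Die2 ∈ {A, C}) = 0.228/0.624 = 0.3654.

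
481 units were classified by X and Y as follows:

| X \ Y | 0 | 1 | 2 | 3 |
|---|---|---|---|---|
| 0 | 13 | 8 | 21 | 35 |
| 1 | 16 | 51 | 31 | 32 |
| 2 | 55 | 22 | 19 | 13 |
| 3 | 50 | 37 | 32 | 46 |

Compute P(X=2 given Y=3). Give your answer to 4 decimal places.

Total with Y=3: 35 + 32 + 13 + 46 = 126.
P(X=2 | Y=3) = 13/126 = 0.1032.

0.1032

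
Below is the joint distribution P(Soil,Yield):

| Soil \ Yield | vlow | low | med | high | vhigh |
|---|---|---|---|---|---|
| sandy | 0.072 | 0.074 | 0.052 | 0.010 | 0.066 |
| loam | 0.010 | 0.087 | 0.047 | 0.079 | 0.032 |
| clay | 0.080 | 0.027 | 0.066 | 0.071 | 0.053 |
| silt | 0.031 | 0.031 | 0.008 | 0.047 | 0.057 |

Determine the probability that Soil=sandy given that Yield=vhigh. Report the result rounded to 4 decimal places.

0.3173

P(Yield=vhigh) = 0.066 + 0.032 + 0.053 + 0.057 = 0.208.
P(Soil=sandy | Yield=vhigh) = 0.066/0.208 = 0.3173.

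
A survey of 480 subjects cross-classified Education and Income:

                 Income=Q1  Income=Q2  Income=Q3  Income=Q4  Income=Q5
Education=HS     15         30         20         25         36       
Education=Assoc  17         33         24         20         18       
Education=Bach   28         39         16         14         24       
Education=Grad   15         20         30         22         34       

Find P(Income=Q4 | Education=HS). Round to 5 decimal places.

Total with Education=HS: 15 + 30 + 20 + 25 + 36 = 126.
P(Income=Q4 | Education=HS) = 25/126 = 0.19841.

0.19841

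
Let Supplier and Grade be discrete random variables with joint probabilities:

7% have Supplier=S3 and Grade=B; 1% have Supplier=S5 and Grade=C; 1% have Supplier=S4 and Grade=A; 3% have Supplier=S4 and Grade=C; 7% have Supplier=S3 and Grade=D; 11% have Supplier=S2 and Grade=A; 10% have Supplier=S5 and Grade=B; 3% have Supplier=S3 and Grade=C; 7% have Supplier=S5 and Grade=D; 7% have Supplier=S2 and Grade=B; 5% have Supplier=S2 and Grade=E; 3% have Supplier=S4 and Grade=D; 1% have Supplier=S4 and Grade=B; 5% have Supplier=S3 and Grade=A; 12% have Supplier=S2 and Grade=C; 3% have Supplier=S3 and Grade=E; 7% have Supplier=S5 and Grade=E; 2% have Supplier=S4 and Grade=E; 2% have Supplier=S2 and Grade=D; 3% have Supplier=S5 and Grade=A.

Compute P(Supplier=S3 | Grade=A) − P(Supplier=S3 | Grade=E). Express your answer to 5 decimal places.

0.07353

P(Grade=A) = 0.11 + 0.05 + 0.01 + 0.03 = 0.20; P(Supplier=S3 | Grade=A) = 0.05/0.20 = 0.250000.
P(Grade=E) = 0.05 + 0.03 + 0.02 + 0.07 = 0.17; P(Supplier=S3 | Grade=E) = 0.03/0.17 = 0.176471.
Difference = 0.07353.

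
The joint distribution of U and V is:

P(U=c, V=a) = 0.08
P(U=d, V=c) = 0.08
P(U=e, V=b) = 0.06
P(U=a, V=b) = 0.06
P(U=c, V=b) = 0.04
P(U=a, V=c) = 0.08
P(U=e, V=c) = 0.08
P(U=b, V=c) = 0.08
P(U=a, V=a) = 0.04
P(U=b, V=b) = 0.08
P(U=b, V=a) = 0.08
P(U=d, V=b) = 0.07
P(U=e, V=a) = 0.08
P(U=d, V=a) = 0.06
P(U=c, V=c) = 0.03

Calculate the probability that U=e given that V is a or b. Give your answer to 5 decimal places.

0.21538

P(V=a) = 0.04 + 0.08 + 0.08 + 0.06 + 0.08 = 0.34.
P(V=b) = 0.06 + 0.08 + 0.04 + 0.07 + 0.06 = 0.31.
P(V ∈ {a, b}) = 0.34 + 0.31 = 0.65; P(U=e, V ∈ {a, b}) = 0.08 + 0.06 = 0.14.
P(U=e | V ∈ {a, b}) = 0.14/0.65 = 0.21538.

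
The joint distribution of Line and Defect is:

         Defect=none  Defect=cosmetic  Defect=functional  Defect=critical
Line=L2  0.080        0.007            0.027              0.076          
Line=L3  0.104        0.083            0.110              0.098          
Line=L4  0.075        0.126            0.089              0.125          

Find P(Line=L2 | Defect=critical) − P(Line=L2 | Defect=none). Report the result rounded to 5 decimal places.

-0.05470

P(Defect=critical) = 0.076 + 0.098 + 0.125 = 0.299; P(Line=L2 | Defect=critical) = 0.076/0.299 = 0.254181.
P(Defect=none) = 0.080 + 0.104 + 0.075 = 0.259; P(Line=L2 | Defect=none) = 0.080/0.259 = 0.308880.
Difference = -0.05470.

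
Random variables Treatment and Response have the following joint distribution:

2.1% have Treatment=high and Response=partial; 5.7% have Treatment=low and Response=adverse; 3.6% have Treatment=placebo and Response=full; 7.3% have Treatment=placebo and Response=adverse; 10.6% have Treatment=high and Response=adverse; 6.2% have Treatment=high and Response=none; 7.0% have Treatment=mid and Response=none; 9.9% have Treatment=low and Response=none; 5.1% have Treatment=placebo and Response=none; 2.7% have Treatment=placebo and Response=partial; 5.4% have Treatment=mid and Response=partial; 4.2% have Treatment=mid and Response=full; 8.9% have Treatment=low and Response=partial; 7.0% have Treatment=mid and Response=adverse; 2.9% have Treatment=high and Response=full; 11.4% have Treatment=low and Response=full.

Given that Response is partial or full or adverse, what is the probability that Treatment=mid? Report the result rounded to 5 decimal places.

P(Response=partial) = 0.027 + 0.089 + 0.054 + 0.021 = 0.191.
P(Response=full) = 0.036 + 0.114 + 0.042 + 0.029 = 0.221.
P(Response=adverse) = 0.073 + 0.057 + 0.070 + 0.106 = 0.306.
P(Response ∈ {partial, full, adverse}) = 0.191 + 0.221 + 0.306 = 0.718; P(Treatment=mid, Response ∈ {partial, full, adverse}) = 0.054 + 0.042 + 0.070 = 0.166.
P(Treatment=mid | Response ∈ {partial, full, adverse}) = 0.166/0.718 = 0.23120.

0.23120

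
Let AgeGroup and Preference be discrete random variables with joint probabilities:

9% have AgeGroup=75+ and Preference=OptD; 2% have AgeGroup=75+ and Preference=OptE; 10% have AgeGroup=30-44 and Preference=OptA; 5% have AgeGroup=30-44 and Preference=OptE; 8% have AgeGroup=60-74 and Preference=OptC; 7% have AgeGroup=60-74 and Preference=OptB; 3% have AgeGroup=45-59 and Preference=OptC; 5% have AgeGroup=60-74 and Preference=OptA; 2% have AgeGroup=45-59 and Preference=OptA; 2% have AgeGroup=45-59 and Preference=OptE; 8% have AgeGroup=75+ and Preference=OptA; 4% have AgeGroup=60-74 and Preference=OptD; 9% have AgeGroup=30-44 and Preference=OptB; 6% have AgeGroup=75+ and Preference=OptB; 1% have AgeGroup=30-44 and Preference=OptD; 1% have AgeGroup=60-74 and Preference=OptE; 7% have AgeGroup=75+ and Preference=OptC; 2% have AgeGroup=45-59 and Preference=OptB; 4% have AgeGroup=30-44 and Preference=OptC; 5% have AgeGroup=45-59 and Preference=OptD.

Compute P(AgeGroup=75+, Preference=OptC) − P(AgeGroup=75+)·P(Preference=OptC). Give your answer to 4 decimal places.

P(AgeGroup=75+) = 0.08 + 0.06 + 0.07 + 0.09 + 0.02 = 0.32.
P(Preference=OptC) = 0.04 + 0.03 + 0.08 + 0.07 = 0.22.
P(AgeGroup=75+, Preference=OptC) − P(AgeGroup=75+)P(Preference=OptC) = 0.07 − 0.32×0.22 = -0.0004.

-0.0004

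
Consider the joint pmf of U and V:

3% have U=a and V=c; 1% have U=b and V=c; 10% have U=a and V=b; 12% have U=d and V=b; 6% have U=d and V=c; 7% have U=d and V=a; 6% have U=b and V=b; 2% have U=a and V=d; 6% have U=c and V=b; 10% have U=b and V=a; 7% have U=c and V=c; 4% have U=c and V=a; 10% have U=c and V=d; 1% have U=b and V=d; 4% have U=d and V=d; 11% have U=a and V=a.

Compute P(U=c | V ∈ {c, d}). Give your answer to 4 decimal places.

P(V=c) = 0.03 + 0.01 + 0.07 + 0.06 = 0.17.
P(V=d) = 0.02 + 0.01 + 0.10 + 0.04 = 0.17.
P(V ∈ {c, d}) = 0.17 + 0.17 = 0.34; P(U=c, V ∈ {c, d}) = 0.07 + 0.10 = 0.17.
P(U=c | V ∈ {c, d}) = 0.17/0.34 = 0.5000.

0.5000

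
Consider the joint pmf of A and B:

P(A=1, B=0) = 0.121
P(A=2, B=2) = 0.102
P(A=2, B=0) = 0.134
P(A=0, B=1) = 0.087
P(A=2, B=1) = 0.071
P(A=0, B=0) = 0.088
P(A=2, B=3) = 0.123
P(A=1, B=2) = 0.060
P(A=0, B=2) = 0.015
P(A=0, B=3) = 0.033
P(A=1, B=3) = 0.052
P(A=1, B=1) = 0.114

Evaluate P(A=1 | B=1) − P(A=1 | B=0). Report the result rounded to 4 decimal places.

0.0663

P(B=1) = 0.087 + 0.114 + 0.071 = 0.272; P(A=1 | B=1) = 0.114/0.272 = 0.41912.
P(B=0) = 0.088 + 0.121 + 0.134 = 0.343; P(A=1 | B=0) = 0.121/0.343 = 0.35277.
Difference = 0.0663.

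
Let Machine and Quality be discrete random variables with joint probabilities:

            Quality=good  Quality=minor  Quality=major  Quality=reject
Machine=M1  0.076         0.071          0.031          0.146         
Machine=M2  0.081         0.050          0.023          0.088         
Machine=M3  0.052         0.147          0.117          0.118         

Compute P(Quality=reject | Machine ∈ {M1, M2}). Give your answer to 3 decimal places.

P(Machine=M1) = 0.076 + 0.071 + 0.031 + 0.146 = 0.324.
P(Machine=M2) = 0.081 + 0.050 + 0.023 + 0.088 = 0.242.
P(Machine ∈ {M1, M2}) = 0.324 + 0.242 = 0.566; P(Quality=reject, Machine ∈ {M1, M2}) = 0.146 + 0.088 = 0.234.
P(Quality=reject | Machine ∈ {M1, M2}) = 0.234/0.566 = 0.413.

0.413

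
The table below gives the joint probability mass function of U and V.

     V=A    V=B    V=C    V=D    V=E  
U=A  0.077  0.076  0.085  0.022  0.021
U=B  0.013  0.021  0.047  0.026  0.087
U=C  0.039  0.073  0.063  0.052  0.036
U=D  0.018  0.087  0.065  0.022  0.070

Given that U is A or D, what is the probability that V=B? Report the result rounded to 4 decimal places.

0.3002

P(U=A) = 0.077 + 0.076 + 0.085 + 0.022 + 0.021 = 0.281.
P(U=D) = 0.018 + 0.087 + 0.065 + 0.022 + 0.070 = 0.262.
P(U ∈ {A, D}) = 0.281 + 0.262 = 0.543; P(V=B, U ∈ {A, D}) = 0.076 + 0.087 = 0.163.
P(V=B | U ∈ {A, D}) = 0.163/0.543 = 0.3002.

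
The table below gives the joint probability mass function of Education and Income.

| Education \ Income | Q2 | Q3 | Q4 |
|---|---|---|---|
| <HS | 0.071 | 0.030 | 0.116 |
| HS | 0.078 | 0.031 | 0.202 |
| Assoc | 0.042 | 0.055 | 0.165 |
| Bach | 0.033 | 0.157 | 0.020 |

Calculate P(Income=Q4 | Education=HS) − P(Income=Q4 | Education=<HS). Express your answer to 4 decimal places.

P(Education=HS) = 0.078 + 0.031 + 0.202 = 0.311; P(Income=Q4 | Education=HS) = 0.202/0.311 = 0.64952.
P(Education=<HS) = 0.071 + 0.030 + 0.116 = 0.217; P(Income=Q4 | Education=<HS) = 0.116/0.217 = 0.53456.
Difference = 0.1150.

0.1150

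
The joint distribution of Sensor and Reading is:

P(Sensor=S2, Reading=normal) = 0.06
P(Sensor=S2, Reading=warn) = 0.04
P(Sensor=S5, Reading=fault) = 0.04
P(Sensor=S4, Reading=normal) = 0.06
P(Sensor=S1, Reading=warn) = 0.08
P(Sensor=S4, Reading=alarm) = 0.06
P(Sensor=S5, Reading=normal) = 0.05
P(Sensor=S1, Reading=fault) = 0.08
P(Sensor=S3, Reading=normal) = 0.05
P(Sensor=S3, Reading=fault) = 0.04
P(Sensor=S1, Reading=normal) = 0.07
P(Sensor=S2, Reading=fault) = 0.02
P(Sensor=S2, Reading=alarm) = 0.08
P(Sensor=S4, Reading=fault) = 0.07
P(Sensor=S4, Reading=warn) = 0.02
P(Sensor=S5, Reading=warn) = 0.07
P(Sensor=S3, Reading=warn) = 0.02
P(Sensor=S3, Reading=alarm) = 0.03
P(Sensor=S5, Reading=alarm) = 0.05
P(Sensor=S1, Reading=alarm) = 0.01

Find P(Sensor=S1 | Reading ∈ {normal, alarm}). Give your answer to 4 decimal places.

0.1538

P(Reading=normal) = 0.07 + 0.06 + 0.05 + 0.06 + 0.05 = 0.29.
P(Reading=alarm) = 0.01 + 0.08 + 0.03 + 0.06 + 0.05 = 0.23.
P(Reading ∈ {normal, alarm}) = 0.29 + 0.23 = 0.52; P(Sensor=S1, Reading ∈ {normal, alarm}) = 0.07 + 0.01 = 0.08.
P(Sensor=S1 | Reading ∈ {normal, alarm}) = 0.08/0.52 = 0.1538.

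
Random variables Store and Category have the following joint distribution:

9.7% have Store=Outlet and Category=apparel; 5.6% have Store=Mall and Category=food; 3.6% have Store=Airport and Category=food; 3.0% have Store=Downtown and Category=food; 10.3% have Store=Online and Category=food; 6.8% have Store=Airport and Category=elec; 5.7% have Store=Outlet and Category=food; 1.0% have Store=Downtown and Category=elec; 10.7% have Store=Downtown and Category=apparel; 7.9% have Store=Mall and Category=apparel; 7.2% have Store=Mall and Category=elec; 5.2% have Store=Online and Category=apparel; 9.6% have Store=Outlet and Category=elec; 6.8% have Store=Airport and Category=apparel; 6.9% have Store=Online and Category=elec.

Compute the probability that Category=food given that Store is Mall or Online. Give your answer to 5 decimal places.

0.36891

P(Store=Mall) = 0.056 + 0.079 + 0.072 = 0.207.
P(Store=Online) = 0.103 + 0.052 + 0.069 = 0.224.
P(Store ∈ {Mall, Online}) = 0.207 + 0.224 = 0.431; P(Category=food, Store ∈ {Mall, Online}) = 0.056 + 0.103 = 0.159.
P(Category=food | Store ∈ {Mall, Online}) = 0.159/0.431 = 0.36891.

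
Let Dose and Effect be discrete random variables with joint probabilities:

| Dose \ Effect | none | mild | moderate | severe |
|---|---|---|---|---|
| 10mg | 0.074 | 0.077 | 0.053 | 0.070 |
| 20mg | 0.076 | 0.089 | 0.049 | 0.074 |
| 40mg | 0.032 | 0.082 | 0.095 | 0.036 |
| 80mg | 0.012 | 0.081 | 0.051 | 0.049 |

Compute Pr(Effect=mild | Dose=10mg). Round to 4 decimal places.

P(Dose=10mg) = 0.074 + 0.077 + 0.053 + 0.070 = 0.274.
P(Effect=mild | Dose=10mg) = 0.077/0.274 = 0.2810.

0.2810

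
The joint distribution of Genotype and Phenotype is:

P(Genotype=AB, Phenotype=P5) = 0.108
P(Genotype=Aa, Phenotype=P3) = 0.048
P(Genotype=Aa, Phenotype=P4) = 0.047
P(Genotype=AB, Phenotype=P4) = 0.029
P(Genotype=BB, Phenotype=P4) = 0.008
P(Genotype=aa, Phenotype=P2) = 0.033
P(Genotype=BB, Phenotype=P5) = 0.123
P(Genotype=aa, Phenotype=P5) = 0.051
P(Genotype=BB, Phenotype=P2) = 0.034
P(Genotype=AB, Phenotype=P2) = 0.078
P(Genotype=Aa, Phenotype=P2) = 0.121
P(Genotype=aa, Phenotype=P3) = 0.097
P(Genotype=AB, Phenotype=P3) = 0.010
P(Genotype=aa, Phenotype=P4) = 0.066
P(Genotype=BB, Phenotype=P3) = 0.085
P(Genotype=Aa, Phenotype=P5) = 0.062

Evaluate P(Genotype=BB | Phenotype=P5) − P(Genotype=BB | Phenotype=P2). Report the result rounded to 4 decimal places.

0.2297

P(Phenotype=P5) = 0.062 + 0.051 + 0.108 + 0.123 = 0.344; P(Genotype=BB | Phenotype=P5) = 0.123/0.344 = 0.35756.
P(Phenotype=P2) = 0.121 + 0.033 + 0.078 + 0.034 = 0.266; P(Genotype=BB | Phenotype=P2) = 0.034/0.266 = 0.12782.
Difference = 0.2297.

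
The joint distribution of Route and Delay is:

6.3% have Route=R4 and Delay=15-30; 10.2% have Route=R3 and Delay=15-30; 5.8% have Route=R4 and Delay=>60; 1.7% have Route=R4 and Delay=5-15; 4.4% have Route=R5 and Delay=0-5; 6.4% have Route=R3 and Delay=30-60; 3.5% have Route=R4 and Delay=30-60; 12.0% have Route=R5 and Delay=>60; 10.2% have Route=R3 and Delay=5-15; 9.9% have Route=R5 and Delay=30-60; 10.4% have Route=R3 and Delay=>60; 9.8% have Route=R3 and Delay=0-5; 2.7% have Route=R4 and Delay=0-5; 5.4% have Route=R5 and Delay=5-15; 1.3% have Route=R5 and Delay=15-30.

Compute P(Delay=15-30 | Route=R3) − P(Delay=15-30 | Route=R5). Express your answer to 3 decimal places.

0.178

P(Route=R3) = 0.098 + 0.102 + 0.102 + 0.064 + 0.104 = 0.470; P(Delay=15-30 | Route=R3) = 0.102/0.470 = 0.2170.
P(Route=R5) = 0.044 + 0.054 + 0.013 + 0.099 + 0.120 = 0.330; P(Delay=15-30 | Route=R5) = 0.013/0.330 = 0.0394.
Difference = 0.178.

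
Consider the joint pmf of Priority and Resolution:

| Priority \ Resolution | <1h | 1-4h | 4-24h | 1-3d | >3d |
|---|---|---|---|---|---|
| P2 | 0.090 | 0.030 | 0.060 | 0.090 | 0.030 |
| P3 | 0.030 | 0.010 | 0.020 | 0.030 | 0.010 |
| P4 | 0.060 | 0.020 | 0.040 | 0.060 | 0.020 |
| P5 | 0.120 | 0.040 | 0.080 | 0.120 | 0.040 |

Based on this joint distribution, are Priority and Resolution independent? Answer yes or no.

yes

Every cell satisfies P(Priority,Resolution) = P(Priority)·P(Resolution). For instance P(Priority=P3) = 0.100, P(Resolution=1-3d) = 0.300, and 0.100×0.300 = 0.030 matches the joint entry. So Priority and Resolution are independent.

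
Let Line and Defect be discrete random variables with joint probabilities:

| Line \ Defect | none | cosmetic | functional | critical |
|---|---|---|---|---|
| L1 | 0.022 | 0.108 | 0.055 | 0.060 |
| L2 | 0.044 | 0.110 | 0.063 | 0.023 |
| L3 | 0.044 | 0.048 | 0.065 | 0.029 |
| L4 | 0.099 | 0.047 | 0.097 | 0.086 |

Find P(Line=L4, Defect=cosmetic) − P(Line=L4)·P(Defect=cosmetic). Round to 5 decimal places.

-0.05598

P(Line=L4) = 0.099 + 0.047 + 0.097 + 0.086 = 0.329.
P(Defect=cosmetic) = 0.108 + 0.110 + 0.048 + 0.047 = 0.313.
P(Line=L4, Defect=cosmetic) − P(Line=L4)P(Defect=cosmetic) = 0.047 − 0.329×0.313 = -0.05598.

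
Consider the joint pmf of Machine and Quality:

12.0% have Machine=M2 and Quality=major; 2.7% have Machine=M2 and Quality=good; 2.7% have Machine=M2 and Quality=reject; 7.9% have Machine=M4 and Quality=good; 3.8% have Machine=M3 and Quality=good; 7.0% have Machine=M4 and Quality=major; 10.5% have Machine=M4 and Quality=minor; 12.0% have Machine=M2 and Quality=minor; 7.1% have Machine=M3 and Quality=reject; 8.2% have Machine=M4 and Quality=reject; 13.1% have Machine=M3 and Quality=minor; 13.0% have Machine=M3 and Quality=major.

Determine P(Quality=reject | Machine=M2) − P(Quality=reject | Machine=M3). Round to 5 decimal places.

-0.10006

P(Machine=M2) = 0.027 + 0.120 + 0.120 + 0.027 = 0.294; P(Quality=reject | Machine=M2) = 0.027/0.294 = 0.091837.
P(Machine=M3) = 0.038 + 0.131 + 0.130 + 0.071 = 0.370; P(Quality=reject | Machine=M3) = 0.071/0.370 = 0.191892.
Difference = -0.10006.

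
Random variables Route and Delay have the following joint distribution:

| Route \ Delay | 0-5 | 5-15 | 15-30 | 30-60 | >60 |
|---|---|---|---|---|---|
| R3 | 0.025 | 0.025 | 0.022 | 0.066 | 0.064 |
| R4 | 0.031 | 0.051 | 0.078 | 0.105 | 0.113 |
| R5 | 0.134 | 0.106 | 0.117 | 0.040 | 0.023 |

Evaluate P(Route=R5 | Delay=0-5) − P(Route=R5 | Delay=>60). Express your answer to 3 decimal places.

0.590

P(Delay=0-5) = 0.025 + 0.031 + 0.134 = 0.190; P(Route=R5 | Delay=0-5) = 0.134/0.190 = 0.7053.
P(Delay=>60) = 0.064 + 0.113 + 0.023 = 0.200; P(Route=R5 | Delay=>60) = 0.023/0.200 = 0.1150.
Difference = 0.590.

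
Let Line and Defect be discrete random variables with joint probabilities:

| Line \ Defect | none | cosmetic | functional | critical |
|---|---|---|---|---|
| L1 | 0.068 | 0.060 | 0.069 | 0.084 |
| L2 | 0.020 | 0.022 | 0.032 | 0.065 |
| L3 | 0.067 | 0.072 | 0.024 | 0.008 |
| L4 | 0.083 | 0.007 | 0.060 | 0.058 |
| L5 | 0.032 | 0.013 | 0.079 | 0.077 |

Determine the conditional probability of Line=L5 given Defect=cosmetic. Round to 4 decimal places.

P(Defect=cosmetic) = 0.060 + 0.022 + 0.072 + 0.007 + 0.013 = 0.174.
P(Line=L5 | Defect=cosmetic) = 0.013/0.174 = 0.0747.

0.0747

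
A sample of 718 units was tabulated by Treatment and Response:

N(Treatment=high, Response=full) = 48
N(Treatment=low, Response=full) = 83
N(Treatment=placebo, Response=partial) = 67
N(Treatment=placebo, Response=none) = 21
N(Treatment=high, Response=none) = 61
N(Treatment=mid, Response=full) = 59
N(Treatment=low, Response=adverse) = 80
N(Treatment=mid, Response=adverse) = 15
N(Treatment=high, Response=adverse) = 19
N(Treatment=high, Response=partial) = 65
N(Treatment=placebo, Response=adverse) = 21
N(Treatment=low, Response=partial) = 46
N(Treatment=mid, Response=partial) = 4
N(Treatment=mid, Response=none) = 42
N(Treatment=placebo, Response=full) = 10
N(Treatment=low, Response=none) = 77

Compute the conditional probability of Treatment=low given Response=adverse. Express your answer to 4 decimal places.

Total with Response=adverse: 21 + 80 + 15 + 19 = 135.
P(Treatment=low | Response=adverse) = 80/135 = 0.5926.

0.5926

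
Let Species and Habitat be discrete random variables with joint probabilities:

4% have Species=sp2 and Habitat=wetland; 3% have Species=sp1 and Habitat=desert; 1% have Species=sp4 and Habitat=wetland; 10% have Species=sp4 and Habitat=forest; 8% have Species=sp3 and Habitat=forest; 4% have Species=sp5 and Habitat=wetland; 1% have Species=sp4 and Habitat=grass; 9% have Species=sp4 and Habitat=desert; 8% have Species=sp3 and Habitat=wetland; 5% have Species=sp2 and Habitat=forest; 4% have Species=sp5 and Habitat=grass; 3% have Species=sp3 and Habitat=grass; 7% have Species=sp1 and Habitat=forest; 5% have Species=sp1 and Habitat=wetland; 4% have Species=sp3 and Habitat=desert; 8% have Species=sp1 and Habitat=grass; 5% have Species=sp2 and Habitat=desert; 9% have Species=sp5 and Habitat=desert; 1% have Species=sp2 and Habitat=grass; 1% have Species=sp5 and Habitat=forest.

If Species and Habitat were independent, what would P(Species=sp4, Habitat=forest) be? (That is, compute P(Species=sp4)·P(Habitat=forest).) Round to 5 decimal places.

0.06510

P(Species=sp4) = 0.10 + 0.01 + 0.01 + 0.09 = 0.21.
P(Habitat=forest) = 0.07 + 0.05 + 0.08 + 0.10 + 0.01 = 0.31.
Product: 0.21 × 0.31 = 0.06510.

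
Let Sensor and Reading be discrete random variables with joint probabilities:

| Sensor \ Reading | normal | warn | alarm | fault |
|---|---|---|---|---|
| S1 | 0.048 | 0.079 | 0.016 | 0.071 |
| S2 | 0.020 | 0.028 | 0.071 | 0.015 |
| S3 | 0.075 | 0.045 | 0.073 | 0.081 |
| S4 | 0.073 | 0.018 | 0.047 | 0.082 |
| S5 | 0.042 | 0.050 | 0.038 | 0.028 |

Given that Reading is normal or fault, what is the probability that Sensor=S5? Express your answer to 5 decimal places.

0.13084

P(Reading=normal) = 0.048 + 0.020 + 0.075 + 0.073 + 0.042 = 0.258.
P(Reading=fault) = 0.071 + 0.015 + 0.081 + 0.082 + 0.028 = 0.277.
P(Reading ∈ {normal, fault}) = 0.258 + 0.277 = 0.535; P(Sensor=S5, Reading ∈ {normal, fault}) = 0.042 + 0.028 = 0.070.
P(Sensor=S5 | Reading ∈ {normal, fault}) = 0.070/0.535 = 0.13084.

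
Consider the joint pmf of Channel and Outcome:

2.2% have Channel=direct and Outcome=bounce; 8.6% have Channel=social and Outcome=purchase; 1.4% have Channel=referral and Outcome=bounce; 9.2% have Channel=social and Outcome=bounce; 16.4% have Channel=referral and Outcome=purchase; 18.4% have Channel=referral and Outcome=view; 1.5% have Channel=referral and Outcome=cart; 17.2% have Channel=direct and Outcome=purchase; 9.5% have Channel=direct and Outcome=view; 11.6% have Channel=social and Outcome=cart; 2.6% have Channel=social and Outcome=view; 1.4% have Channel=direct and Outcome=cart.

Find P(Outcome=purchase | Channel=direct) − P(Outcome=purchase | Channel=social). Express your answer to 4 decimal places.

0.2989

P(Channel=direct) = 0.022 + 0.095 + 0.014 + 0.172 = 0.303; P(Outcome=purchase | Channel=direct) = 0.172/0.303 = 0.56766.
P(Channel=social) = 0.092 + 0.026 + 0.116 + 0.086 = 0.320; P(Outcome=purchase | Channel=social) = 0.086/0.320 = 0.26875.
Difference = 0.2989.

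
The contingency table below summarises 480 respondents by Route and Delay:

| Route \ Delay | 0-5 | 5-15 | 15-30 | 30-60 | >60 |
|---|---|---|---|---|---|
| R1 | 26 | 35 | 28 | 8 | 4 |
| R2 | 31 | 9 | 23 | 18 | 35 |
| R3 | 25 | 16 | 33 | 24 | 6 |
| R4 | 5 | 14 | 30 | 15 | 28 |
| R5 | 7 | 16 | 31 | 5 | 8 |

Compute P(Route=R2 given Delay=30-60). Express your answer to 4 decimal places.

0.2571

Total with Delay=30-60: 8 + 18 + 24 + 15 + 5 = 70.
P(Route=R2 | Delay=30-60) = 18/70 = 0.2571.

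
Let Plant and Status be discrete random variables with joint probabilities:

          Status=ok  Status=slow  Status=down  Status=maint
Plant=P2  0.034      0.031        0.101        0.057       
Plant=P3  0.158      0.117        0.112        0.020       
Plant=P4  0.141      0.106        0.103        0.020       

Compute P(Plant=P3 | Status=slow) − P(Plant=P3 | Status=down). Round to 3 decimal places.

0.106

P(Status=slow) = 0.031 + 0.117 + 0.106 = 0.254; P(Plant=P3 | Status=slow) = 0.117/0.254 = 0.4606.
P(Status=down) = 0.101 + 0.112 + 0.103 = 0.316; P(Plant=P3 | Status=down) = 0.112/0.316 = 0.3544.
Difference = 0.106.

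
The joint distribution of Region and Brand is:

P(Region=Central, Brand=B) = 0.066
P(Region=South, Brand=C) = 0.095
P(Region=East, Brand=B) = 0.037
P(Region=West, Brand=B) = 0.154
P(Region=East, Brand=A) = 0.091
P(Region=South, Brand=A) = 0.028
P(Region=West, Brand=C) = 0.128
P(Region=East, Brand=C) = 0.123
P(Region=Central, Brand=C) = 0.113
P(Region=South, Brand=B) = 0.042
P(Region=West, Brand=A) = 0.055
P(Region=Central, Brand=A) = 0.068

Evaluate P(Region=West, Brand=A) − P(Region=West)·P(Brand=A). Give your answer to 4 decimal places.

P(Region=West) = 0.055 + 0.154 + 0.128 = 0.337.
P(Brand=A) = 0.028 + 0.091 + 0.055 + 0.068 = 0.242.
P(Region=West, Brand=A) − P(Region=West)P(Brand=A) = 0.055 − 0.337×0.242 = -0.0266.

-0.0266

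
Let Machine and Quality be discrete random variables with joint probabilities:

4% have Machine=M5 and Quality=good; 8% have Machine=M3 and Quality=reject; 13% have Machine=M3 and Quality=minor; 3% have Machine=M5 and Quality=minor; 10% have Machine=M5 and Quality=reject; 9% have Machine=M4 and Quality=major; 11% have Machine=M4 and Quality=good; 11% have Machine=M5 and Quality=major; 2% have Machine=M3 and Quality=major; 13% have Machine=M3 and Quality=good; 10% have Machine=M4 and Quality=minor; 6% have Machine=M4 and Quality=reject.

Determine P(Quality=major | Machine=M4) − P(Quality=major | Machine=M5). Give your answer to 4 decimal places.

-0.1429

P(Machine=M4) = 0.11 + 0.10 + 0.09 + 0.06 = 0.36; P(Quality=major | Machine=M4) = 0.09/0.36 = 0.25000.
P(Machine=M5) = 0.04 + 0.03 + 0.11 + 0.10 = 0.28; P(Quality=major | Machine=M5) = 0.11/0.28 = 0.39286.
Difference = -0.1429.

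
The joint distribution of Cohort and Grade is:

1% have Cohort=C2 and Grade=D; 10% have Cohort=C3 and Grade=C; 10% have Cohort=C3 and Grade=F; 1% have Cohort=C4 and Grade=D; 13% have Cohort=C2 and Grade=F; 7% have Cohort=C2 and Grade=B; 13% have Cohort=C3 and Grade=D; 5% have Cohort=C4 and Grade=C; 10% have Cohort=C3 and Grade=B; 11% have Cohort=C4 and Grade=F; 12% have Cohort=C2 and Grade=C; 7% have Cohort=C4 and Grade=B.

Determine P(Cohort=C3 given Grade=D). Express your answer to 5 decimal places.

0.86667

P(Grade=D) = 0.01 + 0.13 + 0.01 = 0.15.
P(Cohort=C3 | Grade=D) = 0.13/0.15 = 0.86667.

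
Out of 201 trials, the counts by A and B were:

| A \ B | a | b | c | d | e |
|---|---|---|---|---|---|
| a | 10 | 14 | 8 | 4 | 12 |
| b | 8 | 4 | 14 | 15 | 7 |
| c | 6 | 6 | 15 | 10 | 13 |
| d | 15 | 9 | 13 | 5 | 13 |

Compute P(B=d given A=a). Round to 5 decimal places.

0.08333

Total with A=a: 10 + 14 + 8 + 4 + 12 = 48.
P(B=d | A=a) = 4/48 = 0.08333.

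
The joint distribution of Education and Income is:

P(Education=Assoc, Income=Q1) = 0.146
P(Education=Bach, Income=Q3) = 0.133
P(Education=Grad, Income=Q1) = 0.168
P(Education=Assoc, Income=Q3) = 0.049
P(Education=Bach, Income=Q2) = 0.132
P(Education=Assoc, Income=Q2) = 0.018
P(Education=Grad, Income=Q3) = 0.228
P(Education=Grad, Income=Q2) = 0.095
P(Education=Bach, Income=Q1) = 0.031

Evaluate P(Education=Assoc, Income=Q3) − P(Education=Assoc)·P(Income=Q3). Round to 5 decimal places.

-0.03833

P(Education=Assoc) = 0.146 + 0.018 + 0.049 = 0.213.
P(Income=Q3) = 0.049 + 0.133 + 0.228 = 0.410.
P(Education=Assoc, Income=Q3) − P(Education=Assoc)P(Income=Q3) = 0.049 − 0.213×0.410 = -0.03833.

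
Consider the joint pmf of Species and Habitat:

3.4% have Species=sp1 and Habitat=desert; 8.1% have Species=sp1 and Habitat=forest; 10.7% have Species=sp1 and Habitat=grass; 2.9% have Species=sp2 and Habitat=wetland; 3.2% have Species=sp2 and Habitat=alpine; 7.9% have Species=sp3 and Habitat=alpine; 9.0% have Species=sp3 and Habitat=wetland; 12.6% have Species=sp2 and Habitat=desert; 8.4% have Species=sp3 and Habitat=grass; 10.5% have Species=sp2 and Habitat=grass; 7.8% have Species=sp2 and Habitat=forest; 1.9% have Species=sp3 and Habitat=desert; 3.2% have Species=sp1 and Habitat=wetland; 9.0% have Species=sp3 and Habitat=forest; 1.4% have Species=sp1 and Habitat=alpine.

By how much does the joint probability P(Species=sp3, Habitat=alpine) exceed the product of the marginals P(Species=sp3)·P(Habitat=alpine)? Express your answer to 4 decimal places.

P(Species=sp3) = 0.090 + 0.084 + 0.090 + 0.019 + 0.079 = 0.362.
P(Habitat=alpine) = 0.014 + 0.032 + 0.079 = 0.125.
P(Species=sp3, Habitat=alpine) − P(Species=sp3)P(Habitat=alpine) = 0.079 − 0.362×0.125 = 0.0338.

0.0338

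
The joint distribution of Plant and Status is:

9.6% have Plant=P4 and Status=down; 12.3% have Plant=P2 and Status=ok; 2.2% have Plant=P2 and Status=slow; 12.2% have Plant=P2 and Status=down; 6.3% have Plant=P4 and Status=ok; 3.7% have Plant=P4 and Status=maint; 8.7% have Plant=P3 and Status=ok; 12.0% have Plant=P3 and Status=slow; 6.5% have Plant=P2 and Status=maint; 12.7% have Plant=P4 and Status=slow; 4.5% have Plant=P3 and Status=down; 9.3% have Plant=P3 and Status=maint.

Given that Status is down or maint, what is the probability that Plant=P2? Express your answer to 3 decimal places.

0.408

P(Status=down) = 0.122 + 0.045 + 0.096 = 0.263.
P(Status=maint) = 0.065 + 0.093 + 0.037 = 0.195.
P(Status ∈ {down, maint}) = 0.263 + 0.195 = 0.458; P(Plant=P2, Status ∈ {down, maint}) = 0.122 + 0.065 = 0.187.
P(Plant=P2 | Status ∈ {down, maint}) = 0.187/0.458 = 0.408.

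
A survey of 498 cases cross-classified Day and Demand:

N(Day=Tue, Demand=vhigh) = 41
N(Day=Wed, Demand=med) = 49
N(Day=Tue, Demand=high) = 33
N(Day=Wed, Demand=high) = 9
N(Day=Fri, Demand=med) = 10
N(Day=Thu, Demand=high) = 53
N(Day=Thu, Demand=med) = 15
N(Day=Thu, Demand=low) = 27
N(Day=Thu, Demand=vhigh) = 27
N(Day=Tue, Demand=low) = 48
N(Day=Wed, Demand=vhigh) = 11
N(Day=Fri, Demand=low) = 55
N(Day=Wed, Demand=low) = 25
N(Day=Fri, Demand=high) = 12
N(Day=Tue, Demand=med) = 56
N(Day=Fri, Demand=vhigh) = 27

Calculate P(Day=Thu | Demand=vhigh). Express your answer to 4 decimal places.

0.2547

Total with Demand=vhigh: 41 + 11 + 27 + 27 = 106.
P(Day=Thu | Demand=vhigh) = 27/106 = 0.2547.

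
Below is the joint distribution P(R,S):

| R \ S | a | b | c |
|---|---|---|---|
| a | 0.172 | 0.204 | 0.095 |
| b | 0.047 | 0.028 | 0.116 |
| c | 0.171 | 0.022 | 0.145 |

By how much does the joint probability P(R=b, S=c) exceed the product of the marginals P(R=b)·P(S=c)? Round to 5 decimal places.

0.04800

P(R=b) = 0.047 + 0.028 + 0.116 = 0.191.
P(S=c) = 0.095 + 0.116 + 0.145 = 0.356.
P(R=b, S=c) − P(R=b)P(S=c) = 0.116 − 0.191×0.356 = 0.04800.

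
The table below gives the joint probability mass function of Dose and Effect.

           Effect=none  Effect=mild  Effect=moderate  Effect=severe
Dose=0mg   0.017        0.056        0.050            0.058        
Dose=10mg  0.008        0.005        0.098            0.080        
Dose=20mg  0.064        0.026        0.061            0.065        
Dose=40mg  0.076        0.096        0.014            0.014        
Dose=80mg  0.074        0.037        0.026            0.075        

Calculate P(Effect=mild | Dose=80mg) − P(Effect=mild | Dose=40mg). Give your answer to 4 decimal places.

-0.3055

P(Dose=80mg) = 0.074 + 0.037 + 0.026 + 0.075 = 0.212; P(Effect=mild | Dose=80mg) = 0.037/0.212 = 0.17453.
P(Dose=40mg) = 0.076 + 0.096 + 0.014 + 0.014 = 0.200; P(Effect=mild | Dose=40mg) = 0.096/0.200 = 0.48000.
Difference = -0.3055.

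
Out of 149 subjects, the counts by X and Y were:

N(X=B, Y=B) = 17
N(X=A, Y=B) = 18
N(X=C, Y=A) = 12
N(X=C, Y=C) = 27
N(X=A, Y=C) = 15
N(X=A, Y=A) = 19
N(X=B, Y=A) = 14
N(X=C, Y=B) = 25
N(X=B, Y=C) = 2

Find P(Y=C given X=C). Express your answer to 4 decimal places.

0.4219

Total with X=C: 12 + 25 + 27 = 64.
P(Y=C | X=C) = 27/64 = 0.4219.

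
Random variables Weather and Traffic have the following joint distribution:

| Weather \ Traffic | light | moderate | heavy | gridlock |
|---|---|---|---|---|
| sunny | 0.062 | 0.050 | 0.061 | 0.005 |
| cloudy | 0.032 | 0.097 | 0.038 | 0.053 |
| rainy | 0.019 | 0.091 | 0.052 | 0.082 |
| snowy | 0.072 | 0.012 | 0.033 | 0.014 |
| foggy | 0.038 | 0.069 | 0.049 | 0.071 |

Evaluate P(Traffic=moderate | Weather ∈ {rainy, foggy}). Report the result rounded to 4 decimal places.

0.3397

P(Weather=rainy) = 0.019 + 0.091 + 0.052 + 0.082 = 0.244.
P(Weather=foggy) = 0.038 + 0.069 + 0.049 + 0.071 = 0.227.
P(Weather ∈ {rainy, foggy}) = 0.244 + 0.227 = 0.471; P(Traffic=moderate, Weather ∈ {rainy, foggy}) = 0.091 + 0.069 = 0.160.
P(Traffic=moderate | Weather ∈ {rainy, foggy}) = 0.160/0.471 = 0.3397.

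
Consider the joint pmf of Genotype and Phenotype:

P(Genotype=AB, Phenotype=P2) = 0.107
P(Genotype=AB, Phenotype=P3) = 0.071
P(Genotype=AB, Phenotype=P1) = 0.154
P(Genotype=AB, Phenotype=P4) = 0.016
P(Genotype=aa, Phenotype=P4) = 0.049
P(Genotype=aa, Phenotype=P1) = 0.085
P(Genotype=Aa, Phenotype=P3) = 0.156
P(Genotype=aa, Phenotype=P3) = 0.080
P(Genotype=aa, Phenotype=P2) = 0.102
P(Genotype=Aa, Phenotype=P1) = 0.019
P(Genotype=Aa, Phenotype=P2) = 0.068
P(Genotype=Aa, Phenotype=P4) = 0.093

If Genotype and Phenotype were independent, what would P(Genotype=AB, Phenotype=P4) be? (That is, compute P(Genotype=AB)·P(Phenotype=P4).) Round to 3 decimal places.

P(Genotype=AB) = 0.154 + 0.107 + 0.071 + 0.016 = 0.348.
P(Phenotype=P4) = 0.093 + 0.049 + 0.016 = 0.158.
Product: 0.348 × 0.158 = 0.055.

0.055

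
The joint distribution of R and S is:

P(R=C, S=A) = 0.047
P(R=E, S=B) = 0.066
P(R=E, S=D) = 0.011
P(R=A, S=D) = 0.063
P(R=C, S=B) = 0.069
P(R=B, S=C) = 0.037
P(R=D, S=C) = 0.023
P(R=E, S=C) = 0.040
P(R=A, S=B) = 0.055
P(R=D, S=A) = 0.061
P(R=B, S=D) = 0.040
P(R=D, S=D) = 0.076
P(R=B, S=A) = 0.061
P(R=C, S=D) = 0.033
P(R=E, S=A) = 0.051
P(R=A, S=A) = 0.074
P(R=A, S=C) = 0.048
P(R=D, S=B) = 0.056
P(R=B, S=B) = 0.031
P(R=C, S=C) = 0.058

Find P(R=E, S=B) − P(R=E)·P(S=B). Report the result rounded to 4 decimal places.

0.0195

P(R=E) = 0.051 + 0.066 + 0.040 + 0.011 = 0.168.
P(S=B) = 0.055 + 0.031 + 0.069 + 0.056 + 0.066 = 0.277.
P(R=E, S=B) − P(R=E)P(S=B) = 0.066 − 0.168×0.277 = 0.0195.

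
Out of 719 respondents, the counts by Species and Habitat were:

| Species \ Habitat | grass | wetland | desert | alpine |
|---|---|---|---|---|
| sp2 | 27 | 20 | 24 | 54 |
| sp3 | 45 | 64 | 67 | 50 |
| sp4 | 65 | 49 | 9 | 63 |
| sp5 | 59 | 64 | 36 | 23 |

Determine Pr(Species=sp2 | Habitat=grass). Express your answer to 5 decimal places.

0.13776

Total with Habitat=grass: 27 + 45 + 65 + 59 = 196.
P(Species=sp2 | Habitat=grass) = 27/196 = 0.13776.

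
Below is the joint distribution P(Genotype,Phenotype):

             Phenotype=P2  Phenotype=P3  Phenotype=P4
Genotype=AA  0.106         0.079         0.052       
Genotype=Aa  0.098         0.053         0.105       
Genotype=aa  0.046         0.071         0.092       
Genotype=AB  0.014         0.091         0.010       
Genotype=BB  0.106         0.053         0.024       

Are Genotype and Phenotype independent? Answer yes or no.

no

P(Genotype=AB) = 0.115 and P(Phenotype=P3) = 0.347, so their product is 0.03991, but P(Genotype=AB, Phenotype=P3) = 0.091. Since these differ, Genotype and Phenotype are not independent.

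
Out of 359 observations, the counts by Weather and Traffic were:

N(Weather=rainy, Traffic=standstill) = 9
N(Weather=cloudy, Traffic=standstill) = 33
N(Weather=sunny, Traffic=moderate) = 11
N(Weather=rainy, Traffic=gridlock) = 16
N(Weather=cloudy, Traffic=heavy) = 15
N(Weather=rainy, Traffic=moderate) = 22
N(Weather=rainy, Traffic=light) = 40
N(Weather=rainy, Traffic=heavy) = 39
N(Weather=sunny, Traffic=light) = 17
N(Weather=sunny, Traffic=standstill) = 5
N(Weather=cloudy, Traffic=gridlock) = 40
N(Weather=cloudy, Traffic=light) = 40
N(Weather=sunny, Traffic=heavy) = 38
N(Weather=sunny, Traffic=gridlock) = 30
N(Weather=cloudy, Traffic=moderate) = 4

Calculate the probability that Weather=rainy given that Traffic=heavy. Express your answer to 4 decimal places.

Total with Traffic=heavy: 38 + 15 + 39 = 92.
P(Weather=rainy | Traffic=heavy) = 39/92 = 0.4239.

0.4239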